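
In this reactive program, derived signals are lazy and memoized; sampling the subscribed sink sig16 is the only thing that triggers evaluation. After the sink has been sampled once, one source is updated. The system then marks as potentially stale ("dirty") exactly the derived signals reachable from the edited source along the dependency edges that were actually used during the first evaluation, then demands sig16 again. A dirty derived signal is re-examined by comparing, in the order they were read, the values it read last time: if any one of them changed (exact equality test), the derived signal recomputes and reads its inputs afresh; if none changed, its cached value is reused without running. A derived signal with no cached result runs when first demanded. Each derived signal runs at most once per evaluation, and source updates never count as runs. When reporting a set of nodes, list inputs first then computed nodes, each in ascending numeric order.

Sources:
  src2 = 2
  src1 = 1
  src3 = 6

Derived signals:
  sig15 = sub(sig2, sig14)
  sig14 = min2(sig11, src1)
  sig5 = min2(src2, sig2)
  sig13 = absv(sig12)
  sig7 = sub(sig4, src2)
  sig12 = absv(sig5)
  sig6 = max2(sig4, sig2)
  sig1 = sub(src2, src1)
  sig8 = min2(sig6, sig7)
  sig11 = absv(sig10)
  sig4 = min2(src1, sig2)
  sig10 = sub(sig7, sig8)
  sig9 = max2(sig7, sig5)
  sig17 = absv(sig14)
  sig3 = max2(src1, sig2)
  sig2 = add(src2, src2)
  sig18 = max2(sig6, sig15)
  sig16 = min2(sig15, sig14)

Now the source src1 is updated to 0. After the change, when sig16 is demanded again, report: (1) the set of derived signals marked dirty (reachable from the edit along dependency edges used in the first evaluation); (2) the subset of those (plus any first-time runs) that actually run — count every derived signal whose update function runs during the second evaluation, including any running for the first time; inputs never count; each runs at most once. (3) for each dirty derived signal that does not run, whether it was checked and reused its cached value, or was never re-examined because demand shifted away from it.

The edit dirties: sig4, sig6, sig7, sig8, sig10, sig11, sig14, sig15, sig16.
6 derived signals run: sig4, sig6, sig7, sig8, sig10, sig14.
Cache hits after checking: sig11, sig15, sig16.
Note where the cutoff bites: sig11 is checked, finds nothing changed, and keeps its cache.

First demand of the output computes:
  sig2 = add(2, 2) = 4
  sig4 = min2(1, 4) = 1
  sig6 = max2(1, 4) = 4
  sig7 = sub(1, 2) = -1
  sig8 = min2(4, -1) = -1
  sig10 = sub(-1, -1) = 0
  sig11 = absv(0) = 0
  sig14 = min2(0, 1) = 0
  sig15 = sub(4, 0) = 4
  sig16 = min2(4, 0) = 0

After the edit, cleaning proceeds:
  sig4: a read changed (src1 1->0) — executes, giving 0.
  sig6: a read changed (sig4 1->0) — executes, giving 4 — identical to its old value.
  sig7: a read changed (sig4 1->0) — executes, giving -2.
  sig8: a read changed (sig7 -1->-2) — executes, giving -2.
  sig10: a read changed (sig7 -1->-2; sig8 -1->-2) — executes, giving 0 — identical to its old value.
  sig11: dirty, but its reads are unchanged (sig10 unchanged); cached 0 stands.
  sig14: a read changed (src1 1->0) — executes, giving 0 — identical to its old value.
  sig15: dirty, but its reads are unchanged (sig2 unchanged, sig14 unchanged); cached 4 stands.
  sig16: dirty, but its reads are unchanged (sig15 unchanged, sig14 unchanged); cached 0 stands.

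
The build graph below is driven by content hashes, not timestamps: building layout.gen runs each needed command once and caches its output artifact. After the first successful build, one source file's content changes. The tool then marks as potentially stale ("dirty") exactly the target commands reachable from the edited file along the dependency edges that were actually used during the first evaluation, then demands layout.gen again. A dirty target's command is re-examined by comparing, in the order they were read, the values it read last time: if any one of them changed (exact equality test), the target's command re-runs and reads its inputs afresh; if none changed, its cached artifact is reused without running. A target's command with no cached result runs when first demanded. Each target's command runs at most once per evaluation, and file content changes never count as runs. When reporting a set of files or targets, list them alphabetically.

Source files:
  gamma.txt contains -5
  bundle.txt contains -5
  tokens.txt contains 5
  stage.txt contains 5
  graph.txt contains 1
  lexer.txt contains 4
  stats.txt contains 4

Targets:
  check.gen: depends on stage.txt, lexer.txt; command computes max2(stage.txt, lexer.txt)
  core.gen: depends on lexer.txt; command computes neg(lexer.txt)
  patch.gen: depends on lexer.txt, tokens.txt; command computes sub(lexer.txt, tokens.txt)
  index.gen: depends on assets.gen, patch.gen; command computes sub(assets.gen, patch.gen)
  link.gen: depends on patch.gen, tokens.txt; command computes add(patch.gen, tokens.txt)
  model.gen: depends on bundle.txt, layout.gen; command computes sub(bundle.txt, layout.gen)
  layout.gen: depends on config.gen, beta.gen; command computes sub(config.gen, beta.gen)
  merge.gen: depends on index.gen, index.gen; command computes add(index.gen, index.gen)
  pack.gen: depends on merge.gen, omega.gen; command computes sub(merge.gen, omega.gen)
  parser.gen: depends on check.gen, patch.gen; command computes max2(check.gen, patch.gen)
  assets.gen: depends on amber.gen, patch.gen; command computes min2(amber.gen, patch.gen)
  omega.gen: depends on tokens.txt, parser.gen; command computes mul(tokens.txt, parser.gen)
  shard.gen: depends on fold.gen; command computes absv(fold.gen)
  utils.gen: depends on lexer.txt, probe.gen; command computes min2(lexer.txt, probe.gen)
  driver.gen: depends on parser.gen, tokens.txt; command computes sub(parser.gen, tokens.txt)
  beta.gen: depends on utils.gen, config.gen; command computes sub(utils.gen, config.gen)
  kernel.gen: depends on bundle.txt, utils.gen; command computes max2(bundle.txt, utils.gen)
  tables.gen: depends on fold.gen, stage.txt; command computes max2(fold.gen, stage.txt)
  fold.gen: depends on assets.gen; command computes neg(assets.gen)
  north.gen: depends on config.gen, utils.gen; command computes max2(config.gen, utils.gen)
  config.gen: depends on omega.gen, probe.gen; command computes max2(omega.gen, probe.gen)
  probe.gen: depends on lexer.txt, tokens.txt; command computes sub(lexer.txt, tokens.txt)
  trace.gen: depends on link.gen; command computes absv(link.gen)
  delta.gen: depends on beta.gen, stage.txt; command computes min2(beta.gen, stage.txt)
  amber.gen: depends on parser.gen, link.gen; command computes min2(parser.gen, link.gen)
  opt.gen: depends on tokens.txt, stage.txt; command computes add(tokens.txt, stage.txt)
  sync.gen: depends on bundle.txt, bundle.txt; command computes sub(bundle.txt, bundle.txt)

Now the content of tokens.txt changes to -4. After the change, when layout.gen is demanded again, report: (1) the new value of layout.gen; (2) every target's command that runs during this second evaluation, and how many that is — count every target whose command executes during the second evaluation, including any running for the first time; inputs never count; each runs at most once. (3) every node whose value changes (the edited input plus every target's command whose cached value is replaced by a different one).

Initial pass — values computed on the first demand:
  check.gen = max2(5, 4) = 5
  patch.gen = sub(4, 5) = -1
  parser.gen = max2(5, -1) = 5
  omega.gen = mul(5, 5) = 25
  probe.gen = sub(4, 5) = -1
  config.gen = max2(25, -1) = 25
  utils.gen = min2(4, -1) = -1
  beta.gen = sub(-1, 25) = -26
  layout.gen = sub(25, -26) = 51

Second demand — change propagation:
  patch.gen: re-runs because tokens.txt 5->-4; new result 8.
  parser.gen: re-runs because patch.gen -1->8; new result 8.
  omega.gen: re-runs because tokens.txt 5->-4; parser.gen 5->8; new result -32.
  probe.gen: re-runs because tokens.txt 5->-4; new result 8.
  config.gen: re-runs because omega.gen 25->-32; probe.gen -1->8; new result 8.
  utils.gen: re-runs because probe.gen -1->8; new result 4.
  beta.gen: re-runs because utils.gen -1->4; config.gen 25->8; new result -4.
  layout.gen: re-runs because config.gen 25->8; beta.gen -26->-4; new result 12.

layout.gen now evaluates to 12.
Run set: beta.gen, config.gen, layout.gen, omega.gen, parser.gen, patch.gen, probe.gen, utils.gen (8 run).
Changed values: beta.gen, config.gen, layout.gen, omega.gen, parser.gen, patch.gen, probe.gen, tokens.txt, utils.gen.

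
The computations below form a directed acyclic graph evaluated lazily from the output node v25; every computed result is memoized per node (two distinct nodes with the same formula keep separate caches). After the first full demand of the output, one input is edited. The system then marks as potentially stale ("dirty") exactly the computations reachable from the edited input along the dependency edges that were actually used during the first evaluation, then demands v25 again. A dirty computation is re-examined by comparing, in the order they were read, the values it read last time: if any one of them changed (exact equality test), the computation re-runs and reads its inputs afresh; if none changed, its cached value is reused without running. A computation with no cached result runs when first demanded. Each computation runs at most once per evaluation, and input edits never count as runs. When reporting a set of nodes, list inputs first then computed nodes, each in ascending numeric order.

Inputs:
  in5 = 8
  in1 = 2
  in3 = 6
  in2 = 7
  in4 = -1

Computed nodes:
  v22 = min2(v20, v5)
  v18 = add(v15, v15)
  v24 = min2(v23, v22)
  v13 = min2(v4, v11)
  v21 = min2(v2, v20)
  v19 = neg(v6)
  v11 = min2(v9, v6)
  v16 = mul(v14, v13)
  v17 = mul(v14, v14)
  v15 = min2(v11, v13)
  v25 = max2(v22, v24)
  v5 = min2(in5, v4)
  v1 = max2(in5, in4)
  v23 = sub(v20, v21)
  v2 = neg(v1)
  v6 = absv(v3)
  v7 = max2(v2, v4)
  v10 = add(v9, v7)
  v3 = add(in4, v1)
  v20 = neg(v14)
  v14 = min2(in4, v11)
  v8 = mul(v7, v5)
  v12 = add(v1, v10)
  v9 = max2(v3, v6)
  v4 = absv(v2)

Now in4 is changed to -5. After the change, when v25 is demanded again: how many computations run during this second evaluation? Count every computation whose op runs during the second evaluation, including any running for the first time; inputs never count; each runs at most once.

First demand of the output computes:
  v1 = max2(8, -1) = 8
  v2 = neg(8) = -8
  v3 = add(-1, 8) = 7
  v4 = absv(-8) = 8
  v5 = min2(8, 8) = 8
  v6 = absv(7) = 7
  v9 = max2(7, 7) = 7
  v11 = min2(7, 7) = 7
  v14 = min2(-1, 7) = -1
  v20 = neg(-1) = 1
  v21 = min2(-8, 1) = -8
  v22 = min2(1, 8) = 1
  v23 = sub(1, -8) = 9
  v24 = min2(9, 1) = 1
  v25 = max2(1, 1) = 1

After the edit, cleaning proceeds:
  v1: a read changed (in4 -1->-5) — executes, giving 8 — identical to its old value.
  v2: dirty, but its reads are unchanged (v1 unchanged); cached -8 stands.
  v3: a read changed (in4 -1->-5) — executes, giving 3.
  v4: dirty, but its reads are unchanged (v2 unchanged); cached 8 stands.
  v5: dirty, but its reads are unchanged (in5 unchanged, v4 unchanged); cached 8 stands.
  v6: a read changed (v3 7->3) — executes, giving 3.
  v9: a read changed (v3 7->3; v6 7->3) — executes, giving 3.
  v11: a read changed (v9 7->3; v6 7->3) — executes, giving 3.
  v14: a read changed (in4 -1->-5; v11 7->3) — executes, giving -5.
  v20: a read changed (v14 -1->-5) — executes, giving 5.
  v21: a read changed (v20 1->5) — executes, giving -8 — identical to its old value.
  v22: a read changed (v20 1->5) — executes, giving 5.
  v23: a read changed (v20 1->5) — executes, giving 13.
  v24: a read changed (v23 9->13; v22 1->5) — executes, giving 5.
  v25: a read changed (v22 1->5; v24 1->5) — executes, giving 5.

Note where the cutoff bites: v2 is checked, finds nothing changed, and keeps its cache.

12 computations run: v1, v3, v6, v9, v11, v14, v20, v21, v22, v23, v24, v25.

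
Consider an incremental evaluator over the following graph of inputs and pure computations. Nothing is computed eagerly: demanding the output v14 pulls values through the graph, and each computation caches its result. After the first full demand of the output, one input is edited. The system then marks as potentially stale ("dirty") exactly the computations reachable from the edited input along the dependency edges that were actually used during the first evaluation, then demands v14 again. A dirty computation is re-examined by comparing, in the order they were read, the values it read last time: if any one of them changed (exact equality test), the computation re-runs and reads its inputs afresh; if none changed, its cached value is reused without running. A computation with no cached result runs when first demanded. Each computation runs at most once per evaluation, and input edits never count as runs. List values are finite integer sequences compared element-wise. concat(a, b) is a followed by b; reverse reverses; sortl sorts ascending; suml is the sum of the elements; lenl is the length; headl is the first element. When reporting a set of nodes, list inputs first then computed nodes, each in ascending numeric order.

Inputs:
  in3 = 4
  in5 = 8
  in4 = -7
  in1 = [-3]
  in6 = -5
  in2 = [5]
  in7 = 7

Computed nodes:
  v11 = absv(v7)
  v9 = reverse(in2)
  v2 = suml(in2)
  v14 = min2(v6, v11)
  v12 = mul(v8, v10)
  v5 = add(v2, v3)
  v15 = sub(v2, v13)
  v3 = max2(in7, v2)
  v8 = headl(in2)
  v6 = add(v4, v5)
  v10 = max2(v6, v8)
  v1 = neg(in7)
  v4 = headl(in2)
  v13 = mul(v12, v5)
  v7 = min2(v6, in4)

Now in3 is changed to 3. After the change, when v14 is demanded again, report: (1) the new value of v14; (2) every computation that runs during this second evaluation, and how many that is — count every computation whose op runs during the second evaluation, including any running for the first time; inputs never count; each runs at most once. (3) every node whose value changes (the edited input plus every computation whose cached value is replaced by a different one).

v14 now evaluates to 7.
Run set: none (0 run).
Changed values: in3.
The important point: nothing the output needs ever reads in3, so the edit is invisible to it.

Initial pass — values computed on the first demand:
  v2 = suml([5]) = 5
  v3 = max2(7, 5) = 7
  v4 = headl([5]) = 5
  v5 = add(5, 7) = 12
  v6 = add(5, 12) = 17
  v7 = min2(17, -7) = -7
  v11 = absv(-7) = 7
  v14 = min2(17, 7) = 7

Second demand — change propagation:
  no demanded computation ever read in3, so the edit dirties nothing and nothing runs.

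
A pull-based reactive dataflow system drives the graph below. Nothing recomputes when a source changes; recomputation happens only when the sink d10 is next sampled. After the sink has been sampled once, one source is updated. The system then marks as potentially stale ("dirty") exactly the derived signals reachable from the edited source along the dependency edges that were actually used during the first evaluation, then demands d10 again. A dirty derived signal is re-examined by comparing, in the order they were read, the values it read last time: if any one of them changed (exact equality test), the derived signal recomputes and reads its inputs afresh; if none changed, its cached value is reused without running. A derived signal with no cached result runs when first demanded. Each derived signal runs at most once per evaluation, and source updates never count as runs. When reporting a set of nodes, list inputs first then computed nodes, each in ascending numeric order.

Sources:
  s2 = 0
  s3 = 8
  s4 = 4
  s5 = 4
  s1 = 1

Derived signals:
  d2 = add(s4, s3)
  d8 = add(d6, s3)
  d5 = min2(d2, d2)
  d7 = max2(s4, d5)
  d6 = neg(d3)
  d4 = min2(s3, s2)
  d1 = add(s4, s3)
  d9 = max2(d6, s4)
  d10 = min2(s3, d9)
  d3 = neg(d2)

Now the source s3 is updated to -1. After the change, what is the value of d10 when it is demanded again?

First evaluation (everything demanded from the output):
  d2 = add(4, 8) = 12
  d3 = neg(12) = -12
  d6 = neg(-12) = 12
  d9 = max2(12, 4) = 12
  d10 = min2(8, 12) = 8

Propagation after the edit:
  d2: runs — s3 8->-1; result 3.
  d3: runs — d2 12->3; result -3.
  d6: runs — d3 -12->-3; result 3.
  d9: runs — d6 12->3; result 4.
  d10: runs — s3 8->-1; d9 12->4; result -1.

New value of d10: -1.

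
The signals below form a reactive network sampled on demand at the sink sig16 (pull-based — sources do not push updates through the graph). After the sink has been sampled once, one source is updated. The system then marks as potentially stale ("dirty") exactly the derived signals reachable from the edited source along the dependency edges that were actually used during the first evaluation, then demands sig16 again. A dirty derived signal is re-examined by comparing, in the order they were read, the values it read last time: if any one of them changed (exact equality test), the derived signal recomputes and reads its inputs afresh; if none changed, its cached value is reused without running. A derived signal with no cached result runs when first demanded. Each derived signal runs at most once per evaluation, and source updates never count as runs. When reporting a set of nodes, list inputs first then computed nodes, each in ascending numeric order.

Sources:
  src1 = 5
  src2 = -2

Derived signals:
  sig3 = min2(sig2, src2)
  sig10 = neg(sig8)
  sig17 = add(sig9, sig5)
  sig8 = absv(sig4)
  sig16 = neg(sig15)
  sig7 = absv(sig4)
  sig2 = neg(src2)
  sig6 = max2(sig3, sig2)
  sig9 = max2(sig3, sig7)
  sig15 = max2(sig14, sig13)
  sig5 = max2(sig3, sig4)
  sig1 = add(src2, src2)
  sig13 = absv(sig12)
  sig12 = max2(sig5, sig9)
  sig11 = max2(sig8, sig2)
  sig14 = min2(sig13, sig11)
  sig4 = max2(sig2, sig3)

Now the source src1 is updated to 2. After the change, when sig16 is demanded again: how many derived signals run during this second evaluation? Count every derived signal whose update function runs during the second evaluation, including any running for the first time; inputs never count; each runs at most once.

Initial pass — values computed on the first demand:
  sig2 = neg(-2) = 2
  sig3 = min2(2, -2) = -2
  sig4 = max2(2, -2) = 2
  sig5 = max2(-2, 2) = 2
  sig7 = absv(2) = 2
  sig8 = absv(2) = 2
  sig9 = max2(-2, 2) = 2
  sig11 = max2(2, 2) = 2
  sig12 = max2(2, 2) = 2
  sig13 = absv(2) = 2
  sig14 = min2(2, 2) = 2
  sig15 = max2(2, 2) = 2
  sig16 = neg(2) = -2

Second demand — change propagation:
  no demanded computation ever read src1, so the edit dirties nothing and nothing runs.

The important point: nothing the output needs ever reads src1, so the edit is invisible to it.

Run set: none (0 run).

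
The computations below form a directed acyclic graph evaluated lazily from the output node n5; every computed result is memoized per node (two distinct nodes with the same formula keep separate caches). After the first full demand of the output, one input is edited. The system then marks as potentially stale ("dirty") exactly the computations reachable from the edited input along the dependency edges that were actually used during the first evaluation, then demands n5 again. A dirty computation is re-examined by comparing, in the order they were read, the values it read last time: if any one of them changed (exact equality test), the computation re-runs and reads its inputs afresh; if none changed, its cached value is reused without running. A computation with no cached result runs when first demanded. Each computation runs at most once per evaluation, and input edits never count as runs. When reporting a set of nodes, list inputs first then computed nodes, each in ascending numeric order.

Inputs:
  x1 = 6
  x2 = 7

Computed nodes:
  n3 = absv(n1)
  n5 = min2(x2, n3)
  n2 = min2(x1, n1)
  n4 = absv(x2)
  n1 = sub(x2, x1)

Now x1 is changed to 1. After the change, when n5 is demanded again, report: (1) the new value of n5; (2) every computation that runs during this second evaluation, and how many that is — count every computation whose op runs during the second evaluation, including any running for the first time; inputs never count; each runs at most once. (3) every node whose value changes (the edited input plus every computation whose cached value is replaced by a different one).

First demand of the output computes:
  n1 = sub(7, 6) = 1
  n3 = absv(1) = 1
  n5 = min2(7, 1) = 1

After the edit, cleaning proceeds:
  n1: a read changed (x1 6->1) — executes, giving 6.
  n3: a read changed (n1 1->6) — executes, giving 6.
  n5: a read changed (n3 1->6) — executes, giving 6.

Demanding n5 again yields 6.
3 computations run: n1, n3, n5.
The nodes whose values change: x1, n1, n3, n5.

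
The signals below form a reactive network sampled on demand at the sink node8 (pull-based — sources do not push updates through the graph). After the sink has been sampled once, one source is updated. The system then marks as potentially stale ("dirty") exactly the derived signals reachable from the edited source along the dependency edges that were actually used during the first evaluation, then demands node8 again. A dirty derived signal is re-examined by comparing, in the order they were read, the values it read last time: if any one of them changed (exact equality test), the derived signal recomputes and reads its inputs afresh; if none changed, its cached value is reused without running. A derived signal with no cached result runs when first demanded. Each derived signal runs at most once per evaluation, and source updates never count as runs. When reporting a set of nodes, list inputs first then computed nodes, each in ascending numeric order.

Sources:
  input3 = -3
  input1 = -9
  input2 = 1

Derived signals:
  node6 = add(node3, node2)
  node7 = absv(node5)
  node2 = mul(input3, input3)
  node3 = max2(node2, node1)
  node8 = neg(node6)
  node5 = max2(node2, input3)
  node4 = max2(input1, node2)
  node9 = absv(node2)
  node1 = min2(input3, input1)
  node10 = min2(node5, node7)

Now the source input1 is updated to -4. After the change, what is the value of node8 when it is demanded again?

node8 now evaluates to -18.
The important point: node3 recomputes to an identical value, and the output ends up unchanged.

Initial pass — values computed on the first demand:
  node1 = min2(-3, -9) = -9
  node2 = mul(-3, -3) = 9
  node3 = max2(9, -9) = 9
  node6 = add(9, 9) = 18
  node8 = neg(18) = -18

Second demand — change propagation:
  node1: re-runs because input1 -9->-4; new result -4.
  node3: re-runs because node1 -9->-4; new result 9 (unchanged).
  node6: re-examined; everything it read last time is the same (node3 unchanged, node2 unchanged) — cache 18 kept, no run.
  node8: re-examined; everything it read last time is the same (node6 unchanged) — cache -18 kept, no run.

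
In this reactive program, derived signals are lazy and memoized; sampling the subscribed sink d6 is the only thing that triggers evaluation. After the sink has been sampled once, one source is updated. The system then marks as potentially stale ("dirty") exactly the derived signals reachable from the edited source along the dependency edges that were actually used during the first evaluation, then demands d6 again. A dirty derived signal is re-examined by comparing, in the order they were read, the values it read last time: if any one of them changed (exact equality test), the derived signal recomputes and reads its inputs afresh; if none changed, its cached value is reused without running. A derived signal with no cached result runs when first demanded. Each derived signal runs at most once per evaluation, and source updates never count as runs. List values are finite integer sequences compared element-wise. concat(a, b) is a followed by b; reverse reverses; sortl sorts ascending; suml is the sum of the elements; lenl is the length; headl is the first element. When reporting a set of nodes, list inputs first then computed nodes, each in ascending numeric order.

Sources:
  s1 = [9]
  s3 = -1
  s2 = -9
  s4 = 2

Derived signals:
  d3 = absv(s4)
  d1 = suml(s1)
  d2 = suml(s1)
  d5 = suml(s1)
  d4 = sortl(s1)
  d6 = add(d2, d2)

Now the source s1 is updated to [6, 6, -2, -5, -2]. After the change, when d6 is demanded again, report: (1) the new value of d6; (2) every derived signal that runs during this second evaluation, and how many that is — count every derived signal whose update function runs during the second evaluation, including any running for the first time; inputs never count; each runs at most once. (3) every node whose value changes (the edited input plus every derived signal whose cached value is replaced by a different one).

First demand of the output computes:
  d2 = suml([9]) = 9
  d6 = add(9, 9) = 18

After the edit, cleaning proceeds:
  d2: a read changed (s1 [9]->[6, 6, -2, -5, -2]) — executes, giving 3.
  d6: a read changed (d2 9->3; d2 9->3) — executes, giving 6.

Demanding d6 again yields 6.
2 derived signals run: d2, d6.
The nodes whose values change: s1, d2, d6.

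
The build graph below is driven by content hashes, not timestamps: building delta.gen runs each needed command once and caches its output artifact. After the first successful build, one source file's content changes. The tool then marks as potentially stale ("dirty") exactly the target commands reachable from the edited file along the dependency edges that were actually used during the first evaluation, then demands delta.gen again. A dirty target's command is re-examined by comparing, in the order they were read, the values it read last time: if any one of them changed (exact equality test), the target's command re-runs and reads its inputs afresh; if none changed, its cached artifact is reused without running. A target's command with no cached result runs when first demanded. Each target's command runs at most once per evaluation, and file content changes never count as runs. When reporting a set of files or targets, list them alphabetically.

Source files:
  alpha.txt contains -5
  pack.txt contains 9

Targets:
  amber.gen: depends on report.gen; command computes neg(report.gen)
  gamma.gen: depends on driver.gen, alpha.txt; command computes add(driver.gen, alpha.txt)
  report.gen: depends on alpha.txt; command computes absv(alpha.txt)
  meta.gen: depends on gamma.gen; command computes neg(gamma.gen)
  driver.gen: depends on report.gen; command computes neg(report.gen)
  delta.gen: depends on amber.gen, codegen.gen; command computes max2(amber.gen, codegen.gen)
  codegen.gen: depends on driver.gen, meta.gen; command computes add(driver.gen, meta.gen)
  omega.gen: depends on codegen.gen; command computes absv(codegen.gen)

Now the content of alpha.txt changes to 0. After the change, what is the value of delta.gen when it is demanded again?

Initial pass — values computed on the first demand:
  report.gen = absv(-5) = 5
  amber.gen = neg(5) = -5
  driver.gen = neg(5) = -5
  gamma.gen = add(-5, -5) = -10
  meta.gen = neg(-10) = 10
  codegen.gen = add(-5, 10) = 5
  delta.gen = max2(-5, 5) = 5

Second demand — change propagation:
  report.gen: re-runs because alpha.txt -5->0; new result 0.
  amber.gen: re-runs because report.gen 5->0; new result 0.
  driver.gen: re-runs because report.gen 5->0; new result 0.
  gamma.gen: re-runs because driver.gen -5->0; alpha.txt -5->0; new result 0.
  meta.gen: re-runs because gamma.gen -10->0; new result 0.
  codegen.gen: re-runs because driver.gen -5->0; meta.gen 10->0; new result 0.
  delta.gen: re-runs because amber.gen -5->0; codegen.gen 5->0; new result 0.

delta.gen now evaluates to 0.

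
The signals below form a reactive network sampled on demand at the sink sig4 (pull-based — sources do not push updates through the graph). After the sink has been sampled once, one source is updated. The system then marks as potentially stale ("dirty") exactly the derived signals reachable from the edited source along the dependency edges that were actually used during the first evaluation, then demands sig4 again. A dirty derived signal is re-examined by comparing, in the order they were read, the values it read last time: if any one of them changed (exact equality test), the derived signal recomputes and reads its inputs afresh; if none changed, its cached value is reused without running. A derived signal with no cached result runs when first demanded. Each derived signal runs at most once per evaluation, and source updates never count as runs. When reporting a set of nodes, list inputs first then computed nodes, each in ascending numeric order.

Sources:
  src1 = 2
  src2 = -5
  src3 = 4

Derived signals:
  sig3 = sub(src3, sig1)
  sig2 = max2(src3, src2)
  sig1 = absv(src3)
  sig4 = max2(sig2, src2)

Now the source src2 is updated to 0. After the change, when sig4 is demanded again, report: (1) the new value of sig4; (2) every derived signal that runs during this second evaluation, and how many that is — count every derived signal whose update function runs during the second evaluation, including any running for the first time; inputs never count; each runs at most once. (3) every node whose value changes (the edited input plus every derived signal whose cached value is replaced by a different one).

Initial pass — values computed on the first demand:
  sig2 = max2(4, -5) = 4
  sig4 = max2(4, -5) = 4

Second demand — change propagation:
  sig2: re-runs because src2 -5->0; new result 4 (unchanged).
  sig4: re-runs because src2 -5->0; new result 4 (unchanged).

sig4 now evaluates to 4.
Run set: sig2, sig4 (2 run).
Changed values: src2.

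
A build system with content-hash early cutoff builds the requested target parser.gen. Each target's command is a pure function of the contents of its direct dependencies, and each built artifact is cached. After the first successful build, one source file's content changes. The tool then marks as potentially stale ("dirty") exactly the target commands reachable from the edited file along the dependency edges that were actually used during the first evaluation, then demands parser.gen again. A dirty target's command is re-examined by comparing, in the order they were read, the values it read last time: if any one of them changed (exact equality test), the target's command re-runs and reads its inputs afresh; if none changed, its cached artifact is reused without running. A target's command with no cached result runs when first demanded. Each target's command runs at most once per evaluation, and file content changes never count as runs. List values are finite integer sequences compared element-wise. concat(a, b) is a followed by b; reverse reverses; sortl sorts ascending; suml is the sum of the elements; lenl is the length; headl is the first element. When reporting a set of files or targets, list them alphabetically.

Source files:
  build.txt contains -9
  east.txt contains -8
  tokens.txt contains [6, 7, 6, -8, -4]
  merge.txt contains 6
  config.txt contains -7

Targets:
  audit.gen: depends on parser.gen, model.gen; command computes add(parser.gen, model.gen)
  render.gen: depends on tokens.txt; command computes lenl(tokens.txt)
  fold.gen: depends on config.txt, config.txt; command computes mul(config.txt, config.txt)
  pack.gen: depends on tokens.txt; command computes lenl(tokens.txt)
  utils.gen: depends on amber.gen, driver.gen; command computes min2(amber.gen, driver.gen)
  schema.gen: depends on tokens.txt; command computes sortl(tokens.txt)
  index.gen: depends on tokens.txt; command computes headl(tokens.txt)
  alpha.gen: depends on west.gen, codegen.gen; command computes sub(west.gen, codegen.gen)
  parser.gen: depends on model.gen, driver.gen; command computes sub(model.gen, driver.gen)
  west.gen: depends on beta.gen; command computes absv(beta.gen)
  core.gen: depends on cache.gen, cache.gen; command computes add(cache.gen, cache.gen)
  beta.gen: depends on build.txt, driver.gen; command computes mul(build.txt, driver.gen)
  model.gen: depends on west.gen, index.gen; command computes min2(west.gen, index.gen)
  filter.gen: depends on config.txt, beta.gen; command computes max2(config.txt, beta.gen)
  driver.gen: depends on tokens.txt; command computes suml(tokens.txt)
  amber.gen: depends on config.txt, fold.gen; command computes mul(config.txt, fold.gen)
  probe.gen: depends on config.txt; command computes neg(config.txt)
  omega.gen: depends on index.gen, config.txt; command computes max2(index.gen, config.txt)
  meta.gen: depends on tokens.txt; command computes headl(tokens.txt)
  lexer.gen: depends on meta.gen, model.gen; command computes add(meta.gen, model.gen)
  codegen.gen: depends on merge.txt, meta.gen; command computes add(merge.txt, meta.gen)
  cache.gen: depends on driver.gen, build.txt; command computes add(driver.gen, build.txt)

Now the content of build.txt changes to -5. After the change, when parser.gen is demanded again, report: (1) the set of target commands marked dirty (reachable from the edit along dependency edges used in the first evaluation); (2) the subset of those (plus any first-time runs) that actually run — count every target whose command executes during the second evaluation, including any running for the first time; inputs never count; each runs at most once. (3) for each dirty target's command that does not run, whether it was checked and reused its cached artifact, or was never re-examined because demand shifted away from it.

First evaluation (everything demanded from the output):
  driver.gen = suml([6, 7, 6, -8, -4]) = 7
  beta.gen = mul(-9, 7) = -63
  index.gen = headl([6, 7, 6, -8, -4]) = 6
  west.gen = absv(-63) = 63
  model.gen = min2(63, 6) = 6
  parser.gen = sub(6, 7) = -1

Propagation after the edit:
  beta.gen: runs — build.txt -9->-5; result -35.
  west.gen: runs — beta.gen -63->-35; result 35.
  model.gen: runs — west.gen 63->35; result 6 (same value as before).
  parser.gen: checked — values it read are unchanged (model.gen unchanged, driver.gen unchanged); reused cached -1 without running.

Key observation: the change is absorbed at model.gen — it re-runs but produces the same value, and the output's value is unchanged.

Marked dirty: beta.gen, model.gen, parser.gen, west.gen.
Target commands that run: beta.gen, model.gen, west.gen — 3 in total.
Checked but reused from cache: parser.gen.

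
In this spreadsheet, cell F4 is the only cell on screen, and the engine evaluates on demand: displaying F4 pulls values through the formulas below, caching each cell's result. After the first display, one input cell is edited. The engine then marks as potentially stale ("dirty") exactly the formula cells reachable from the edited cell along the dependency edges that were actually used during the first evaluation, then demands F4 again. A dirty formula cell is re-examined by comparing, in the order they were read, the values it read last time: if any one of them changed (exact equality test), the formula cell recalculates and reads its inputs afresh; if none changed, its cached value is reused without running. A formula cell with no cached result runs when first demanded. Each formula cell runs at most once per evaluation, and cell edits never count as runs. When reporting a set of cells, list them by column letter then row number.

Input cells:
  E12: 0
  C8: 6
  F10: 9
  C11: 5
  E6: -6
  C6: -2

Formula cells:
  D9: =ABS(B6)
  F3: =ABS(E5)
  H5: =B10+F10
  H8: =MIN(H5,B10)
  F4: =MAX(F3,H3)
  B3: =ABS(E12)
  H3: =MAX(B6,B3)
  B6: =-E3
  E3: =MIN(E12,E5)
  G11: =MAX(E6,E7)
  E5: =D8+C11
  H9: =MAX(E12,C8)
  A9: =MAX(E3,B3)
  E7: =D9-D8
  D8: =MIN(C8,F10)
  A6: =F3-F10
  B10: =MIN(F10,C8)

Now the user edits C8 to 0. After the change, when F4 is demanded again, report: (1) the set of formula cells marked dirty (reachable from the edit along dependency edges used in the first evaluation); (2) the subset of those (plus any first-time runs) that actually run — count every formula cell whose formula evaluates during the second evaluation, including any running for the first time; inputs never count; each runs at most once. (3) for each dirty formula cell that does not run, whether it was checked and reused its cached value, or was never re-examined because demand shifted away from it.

Dirty set: B6, D8, E3, E5, F3, F4, H3.
Run set: D8, E3, E5, F3, F4 (5 run).
Re-examined without running (cache reused): B6, H3.
The important point: at B6 every value read last time is unchanged, so the dirty flag clears without a run.

Initial pass — values computed on the first demand:
  B3 = ABS(0) = 0
  D8 = MIN(6, 9) = 6
  E5 = 6 + 5 = 11
  E3 = MIN(0, 11) = 0
  B6 = -(0) = 0
  F3 = ABS(11) = 11
  H3 = MAX(0, 0) = 0
  F4 = MAX(11, 0) = 11

Second demand — change propagation:
  D8: re-runs because C8 6->0; new result 0.
  E5: re-runs because D8 6->0; new result 5.
  E3: re-runs because E5 11->5; new result 0 (unchanged).
  B6: re-examined; everything it read last time is the same (E3 unchanged) — cache 0 kept, no run.
  F3: re-runs because E5 11->5; new result 5.
  H3: re-examined; everything it read last time is the same (B6 unchanged, B3 unchanged) — cache 0 kept, no run.
  F4: re-runs because F3 11->5; new result 5.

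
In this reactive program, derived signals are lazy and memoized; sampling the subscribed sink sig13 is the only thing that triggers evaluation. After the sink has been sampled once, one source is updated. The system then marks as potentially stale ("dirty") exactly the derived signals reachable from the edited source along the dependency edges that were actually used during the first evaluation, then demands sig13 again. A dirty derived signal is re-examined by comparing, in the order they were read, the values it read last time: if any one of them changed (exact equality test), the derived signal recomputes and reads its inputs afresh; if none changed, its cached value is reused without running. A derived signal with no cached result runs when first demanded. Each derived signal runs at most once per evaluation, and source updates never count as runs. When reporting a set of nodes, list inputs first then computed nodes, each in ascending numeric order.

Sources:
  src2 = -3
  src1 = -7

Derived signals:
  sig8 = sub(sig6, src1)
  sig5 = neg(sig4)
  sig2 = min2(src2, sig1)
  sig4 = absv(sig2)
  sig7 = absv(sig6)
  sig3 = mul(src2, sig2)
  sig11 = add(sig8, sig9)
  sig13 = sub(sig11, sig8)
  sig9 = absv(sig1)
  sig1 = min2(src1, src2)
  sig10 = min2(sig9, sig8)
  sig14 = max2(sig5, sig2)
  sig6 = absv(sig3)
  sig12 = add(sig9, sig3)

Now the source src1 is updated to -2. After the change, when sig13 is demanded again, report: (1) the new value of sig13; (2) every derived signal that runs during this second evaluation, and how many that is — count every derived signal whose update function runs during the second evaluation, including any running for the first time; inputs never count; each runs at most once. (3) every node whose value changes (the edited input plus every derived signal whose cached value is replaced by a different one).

Demanding sig13 again yields 3.
8 derived signals run: sig1, sig2, sig3, sig6, sig8, sig9, sig11, sig13.
The nodes whose values change: src1, sig1, sig2, sig3, sig6, sig8, sig9, sig11, sig13.

First demand of the output computes:
  sig1 = min2(-7, -3) = -7
  sig2 = min2(-3, -7) = -7
  sig3 = mul(-3, -7) = 21
  sig6 = absv(21) = 21
  sig8 = sub(21, -7) = 28
  sig9 = absv(-7) = 7
  sig11 = add(28, 7) = 35
  sig13 = sub(35, 28) = 7

After the edit, cleaning proceeds:
  sig1: a read changed (src1 -7->-2) — executes, giving -3.
  sig2: a read changed (sig1 -7->-3) — executes, giving -3.
  sig3: a read changed (sig2 -7->-3) — executes, giving 9.
  sig6: a read changed (sig3 21->9) — executes, giving 9.
  sig8: a read changed (sig6 21->9; src1 -7->-2) — executes, giving 11.
  sig9: a read changed (sig1 -7->-3) — executes, giving 3.
  sig11: a read changed (sig8 28->11; sig9 7->3) — executes, giving 14.
  sig13: a read changed (sig11 35->14; sig8 28->11) — executes, giving 3.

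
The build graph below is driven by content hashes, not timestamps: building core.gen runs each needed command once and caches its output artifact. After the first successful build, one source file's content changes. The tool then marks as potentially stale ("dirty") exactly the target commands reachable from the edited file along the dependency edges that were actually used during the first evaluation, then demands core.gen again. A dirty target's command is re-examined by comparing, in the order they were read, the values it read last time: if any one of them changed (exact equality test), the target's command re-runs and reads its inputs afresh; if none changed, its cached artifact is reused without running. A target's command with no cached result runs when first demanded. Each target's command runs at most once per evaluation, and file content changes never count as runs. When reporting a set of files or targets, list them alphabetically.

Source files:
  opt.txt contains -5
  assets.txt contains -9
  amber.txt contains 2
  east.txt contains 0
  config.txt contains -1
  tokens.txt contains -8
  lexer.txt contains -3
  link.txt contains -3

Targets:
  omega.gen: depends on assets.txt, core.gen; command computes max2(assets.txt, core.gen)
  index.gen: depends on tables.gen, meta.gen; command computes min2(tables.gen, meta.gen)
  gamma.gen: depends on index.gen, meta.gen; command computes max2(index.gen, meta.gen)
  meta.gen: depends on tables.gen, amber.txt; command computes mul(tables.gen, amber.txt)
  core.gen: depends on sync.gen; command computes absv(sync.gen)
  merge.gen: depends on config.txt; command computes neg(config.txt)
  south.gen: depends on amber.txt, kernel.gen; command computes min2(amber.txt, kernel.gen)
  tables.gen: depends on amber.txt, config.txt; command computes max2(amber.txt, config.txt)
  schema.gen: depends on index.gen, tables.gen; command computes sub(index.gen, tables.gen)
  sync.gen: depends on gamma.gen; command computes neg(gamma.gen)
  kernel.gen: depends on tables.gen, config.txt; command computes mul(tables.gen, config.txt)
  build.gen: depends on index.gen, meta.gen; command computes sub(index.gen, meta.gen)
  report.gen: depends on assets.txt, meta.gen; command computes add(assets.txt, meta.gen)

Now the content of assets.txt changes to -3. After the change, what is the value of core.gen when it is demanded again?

Initial pass — values computed on the first demand:
  tables.gen = max2(2, -1) = 2
  meta.gen = mul(2, 2) = 4
  index.gen = min2(2, 4) = 2
  gamma.gen = max2(2, 4) = 4
  sync.gen = neg(4) = -4
  core.gen = absv(-4) = 4

Second demand — change propagation:
  no demanded computation ever read assets.txt, so the edit dirties nothing and nothing runs.

The important point: nothing the output needs ever reads assets.txt, so the edit is invisible to it.

core.gen now evaluates to 4.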